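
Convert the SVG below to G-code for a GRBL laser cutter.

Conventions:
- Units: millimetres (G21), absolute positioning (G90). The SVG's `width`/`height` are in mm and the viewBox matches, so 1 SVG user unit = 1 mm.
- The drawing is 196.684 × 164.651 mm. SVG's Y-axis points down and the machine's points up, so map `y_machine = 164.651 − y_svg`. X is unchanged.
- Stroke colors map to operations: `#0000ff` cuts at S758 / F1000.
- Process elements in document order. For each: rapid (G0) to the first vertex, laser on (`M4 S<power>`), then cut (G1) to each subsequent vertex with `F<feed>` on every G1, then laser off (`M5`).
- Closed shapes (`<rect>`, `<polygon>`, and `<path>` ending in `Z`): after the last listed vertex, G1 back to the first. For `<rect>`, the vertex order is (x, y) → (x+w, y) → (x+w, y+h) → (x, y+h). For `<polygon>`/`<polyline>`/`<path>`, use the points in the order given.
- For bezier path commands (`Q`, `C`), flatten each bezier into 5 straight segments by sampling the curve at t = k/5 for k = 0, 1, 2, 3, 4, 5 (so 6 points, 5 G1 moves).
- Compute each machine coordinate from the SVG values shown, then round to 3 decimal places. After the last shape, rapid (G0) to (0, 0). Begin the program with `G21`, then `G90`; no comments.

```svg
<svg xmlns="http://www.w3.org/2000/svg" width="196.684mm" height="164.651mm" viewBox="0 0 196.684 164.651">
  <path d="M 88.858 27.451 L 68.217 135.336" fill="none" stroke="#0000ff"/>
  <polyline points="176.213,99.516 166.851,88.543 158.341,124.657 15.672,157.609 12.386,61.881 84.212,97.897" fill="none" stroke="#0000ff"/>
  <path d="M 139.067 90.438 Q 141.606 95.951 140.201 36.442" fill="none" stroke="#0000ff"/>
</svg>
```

G21
G90
G0 X88.858 Y137.200
M4 S758
G1 X68.217 Y29.315 F1000
M5
G0 X176.213 Y65.135
M4 S758
G1 X166.851 Y76.108 F1000
G1 X158.341 Y39.994 F1000
G1 X15.672 Y7.042 F1000
G1 X12.386 Y102.770 F1000
G1 X84.212 Y66.754 F1000
M5
G0 X139.067 Y74.213
M4 S758
G1 X139.925 Y74.609 F1000
G1 X140.467 Y80.206 F1000
G1 X140.694 Y91.005 F1000
G1 X140.605 Y107.006 F1000
G1 X140.201 Y128.209 F1000
M5
G0 X0.000 Y0.000

1 u = 1 mm; y_m = 164.651 − y.

[1] `<path>` line segment, #0000ff→cut S758 F1000: (88.858,137.200) → (68.217,29.315)

[2] `<polyline>` open polyline, #0000ff→cut S758 F1000: (176.213,65.135) → (166.851,76.108) → (158.341,39.994) → (15.672,7.042) → (12.386,102.770) → (84.212,66.754)

[3] `<path>` quadratic bezier, #0000ff→cut S758 F1000: (139.067,74.213) → (139.925,74.609) → (140.467,80.206) → (140.694,91.005) → (140.605,107.006) → (140.201,128.209)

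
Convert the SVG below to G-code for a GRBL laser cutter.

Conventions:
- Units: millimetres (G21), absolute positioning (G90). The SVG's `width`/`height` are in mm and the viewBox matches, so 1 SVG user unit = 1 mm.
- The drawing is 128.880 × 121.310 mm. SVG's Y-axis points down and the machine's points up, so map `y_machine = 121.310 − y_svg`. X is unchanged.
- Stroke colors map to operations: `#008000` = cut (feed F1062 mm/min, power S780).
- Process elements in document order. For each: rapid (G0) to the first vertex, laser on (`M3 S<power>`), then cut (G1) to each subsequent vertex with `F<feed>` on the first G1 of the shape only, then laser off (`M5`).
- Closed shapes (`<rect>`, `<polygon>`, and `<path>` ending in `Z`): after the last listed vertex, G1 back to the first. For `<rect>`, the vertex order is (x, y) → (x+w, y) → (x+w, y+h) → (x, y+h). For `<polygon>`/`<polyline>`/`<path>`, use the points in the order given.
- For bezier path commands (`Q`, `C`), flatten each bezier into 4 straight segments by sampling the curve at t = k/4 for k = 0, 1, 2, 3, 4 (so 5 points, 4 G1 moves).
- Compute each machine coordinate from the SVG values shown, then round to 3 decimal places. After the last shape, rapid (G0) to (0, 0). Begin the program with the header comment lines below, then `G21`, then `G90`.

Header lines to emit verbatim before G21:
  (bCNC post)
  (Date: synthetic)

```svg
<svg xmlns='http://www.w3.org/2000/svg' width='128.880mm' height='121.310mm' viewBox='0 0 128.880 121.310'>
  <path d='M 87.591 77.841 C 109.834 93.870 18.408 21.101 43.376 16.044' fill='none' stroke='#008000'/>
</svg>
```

viewBox `0 0 128.880 121.310` with mm width/height → 1 unit = 1 mm. Flip: y_m = 121.310 − y_svg.

**Shape 1** — `<path>` cubic bezier, stroke `#008000` → cut (S780, F1062). Control points (SVG): P0=(87.591,77.841), P1=(109.834,93.870), P2=(18.408,21.101), P3=(43.376,16.044); sampled at t=k/4. Machine vertices: (87.591,43.469) → (86.555,45.651) → (64.462,66.460) → (42.879,91.223) → (43.376,105.266). Open path.

(bCNC post)
(Date: synthetic)
G21
G90
G0 X87.591 Y43.469
M3 S780
G1 X86.555 Y45.651 F1062
G1 X64.462 Y66.460
G1 X42.879 Y91.223
G1 X43.376 Y105.266
M5
G0 X0.000 Y0.000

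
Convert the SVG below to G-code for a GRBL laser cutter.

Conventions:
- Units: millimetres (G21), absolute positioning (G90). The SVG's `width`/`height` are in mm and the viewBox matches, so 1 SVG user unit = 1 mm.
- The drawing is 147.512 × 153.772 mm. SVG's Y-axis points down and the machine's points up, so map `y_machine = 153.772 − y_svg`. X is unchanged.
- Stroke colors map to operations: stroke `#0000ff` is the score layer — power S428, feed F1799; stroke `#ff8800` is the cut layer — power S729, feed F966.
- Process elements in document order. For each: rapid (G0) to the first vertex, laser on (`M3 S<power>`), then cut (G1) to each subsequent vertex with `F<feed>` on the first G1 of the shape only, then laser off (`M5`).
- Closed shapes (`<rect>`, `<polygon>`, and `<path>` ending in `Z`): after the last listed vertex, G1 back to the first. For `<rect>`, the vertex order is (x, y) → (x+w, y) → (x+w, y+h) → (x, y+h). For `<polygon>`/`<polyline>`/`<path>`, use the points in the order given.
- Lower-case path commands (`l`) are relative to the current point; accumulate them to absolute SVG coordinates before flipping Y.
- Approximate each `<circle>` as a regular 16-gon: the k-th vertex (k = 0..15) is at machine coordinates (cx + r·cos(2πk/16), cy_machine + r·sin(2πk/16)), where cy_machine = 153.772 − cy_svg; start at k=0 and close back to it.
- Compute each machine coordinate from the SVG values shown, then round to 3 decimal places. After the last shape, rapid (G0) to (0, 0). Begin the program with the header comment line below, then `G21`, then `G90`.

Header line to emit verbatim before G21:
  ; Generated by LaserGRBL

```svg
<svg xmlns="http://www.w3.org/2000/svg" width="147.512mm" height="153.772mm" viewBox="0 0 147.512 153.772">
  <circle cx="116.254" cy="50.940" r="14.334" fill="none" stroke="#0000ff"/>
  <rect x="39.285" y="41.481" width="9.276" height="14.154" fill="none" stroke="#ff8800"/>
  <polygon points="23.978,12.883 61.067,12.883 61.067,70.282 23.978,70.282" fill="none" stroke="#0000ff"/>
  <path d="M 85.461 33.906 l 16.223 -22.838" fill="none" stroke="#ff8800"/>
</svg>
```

; Generated by LaserGRBL
G21
G90
G0 X130.588 Y102.832
M3 S428
G1 X129.497 Y108.317 F1799
G1 X126.390 Y112.968
G1 X121.739 Y116.075
G1 X116.254 Y117.166
G1 X110.769 Y116.075
G1 X106.118 Y112.968
G1 X103.011 Y108.317
G1 X101.920 Y102.832
G1 X103.011 Y97.347
G1 X106.118 Y92.696
G1 X110.769 Y89.589
G1 X116.254 Y88.498
G1 X121.739 Y89.589
G1 X126.390 Y92.696
G1 X129.497 Y97.347
G1 X130.588 Y102.832
M5
G0 X39.285 Y112.291
M3 S729
G1 X48.561 Y112.291 F966
G1 X48.561 Y98.137
G1 X39.285 Y98.137
G1 X39.285 Y112.291
M5
G0 X23.978 Y140.889
M3 S428
G1 X61.067 Y140.889 F1799
G1 X61.067 Y83.490
G1 X23.978 Y83.490
G1 X23.978 Y140.889
M5
G0 X85.461 Y119.866
M3 S729
G1 X101.684 Y142.704 F966
M5
G0 X0.000 Y0.000

1 u = 1 mm; y_m = 153.772 − y.

[1] `<circle>` circle, #0000ff→score S428 F1799: (130.588,102.832) → (129.497,108.317) → (126.390,112.968) → (121.739,116.075) → (116.254,117.166) → (110.769,116.075) → (106.118,112.968) → (103.011,108.317) → (101.920,102.832) → (103.011,97.347) → (106.118,92.696) → (110.769,89.589) → (116.254,88.498) → (121.739,89.589) → (126.390,92.696) → (129.497,97.347) → (130.588,102.832) (closed)

[2] `<rect>` rectangle, #ff8800→cut S729 F966: (39.285,112.291) → (48.561,112.291) → (48.561,98.137) → (39.285,98.137) → (39.285,112.291) (closed)

[3] `<polygon>` rectangle, #0000ff→score S428 F1799: (23.978,140.889) → (61.067,140.889) → (61.067,83.490) → (23.978,83.490) → (23.978,140.889) (closed)

[4] `<path>` line segment, #ff8800→cut S729 F966: (85.461,119.866) → (101.684,142.704)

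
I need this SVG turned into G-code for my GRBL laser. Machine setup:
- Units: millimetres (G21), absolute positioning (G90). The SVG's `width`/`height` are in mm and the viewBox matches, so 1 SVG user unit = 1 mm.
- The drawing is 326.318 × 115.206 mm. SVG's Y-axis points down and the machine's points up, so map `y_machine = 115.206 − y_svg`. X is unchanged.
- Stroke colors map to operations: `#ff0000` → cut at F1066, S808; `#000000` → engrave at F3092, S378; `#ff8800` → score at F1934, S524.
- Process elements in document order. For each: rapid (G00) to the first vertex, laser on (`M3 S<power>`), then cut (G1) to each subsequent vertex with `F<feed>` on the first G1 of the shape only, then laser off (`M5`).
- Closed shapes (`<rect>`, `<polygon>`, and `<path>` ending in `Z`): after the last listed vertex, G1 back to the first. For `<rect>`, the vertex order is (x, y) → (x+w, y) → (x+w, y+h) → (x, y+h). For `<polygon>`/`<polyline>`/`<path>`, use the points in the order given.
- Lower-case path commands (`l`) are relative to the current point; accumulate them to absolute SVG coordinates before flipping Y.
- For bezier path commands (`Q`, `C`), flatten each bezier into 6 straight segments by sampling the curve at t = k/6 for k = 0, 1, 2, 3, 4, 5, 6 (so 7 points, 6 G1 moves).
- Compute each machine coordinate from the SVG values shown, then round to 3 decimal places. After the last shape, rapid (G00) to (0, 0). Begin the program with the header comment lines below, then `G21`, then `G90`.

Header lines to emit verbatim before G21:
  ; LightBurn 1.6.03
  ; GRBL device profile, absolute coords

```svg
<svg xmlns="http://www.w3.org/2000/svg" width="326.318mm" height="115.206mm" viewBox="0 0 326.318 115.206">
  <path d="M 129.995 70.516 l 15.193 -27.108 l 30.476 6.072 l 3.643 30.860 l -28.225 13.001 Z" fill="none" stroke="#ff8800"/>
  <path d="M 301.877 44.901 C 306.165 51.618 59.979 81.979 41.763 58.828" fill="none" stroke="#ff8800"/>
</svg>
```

viewBox `0 0 326.318 115.206` with mm width/height → 1 unit = 1 mm. Flip: y_m = 115.206 − y_svg.

**Shape 1** — `<path>` regular polygon, stroke `#ff8800` → score (S524, F1934). Machine vertices: (129.995,44.690) → (145.188,71.798) → (175.664,65.726) → (179.307,34.866) → (151.082,21.865) → (129.995,44.690). Closed: final G1 returns to the first vertex.

**Shape 2** — `<path>` cubic bezier, stroke `#ff8800` → score (S524, F1934). Control points (SVG): P0=(301.877,44.901), P1=(306.165,51.618), P2=(59.979,81.979), P3=(41.763,58.828); sampled at t=k/6. Machine vertices: (301.877,70.305) → (285.363,65.333) → (240.394,58.564) → (180.259,52.141) → (118.249,48.207) → (67.653,48.905) → (41.763,56.378). Open path.

; LightBurn 1.6.03
; GRBL device profile, absolute coords
G21
G90
G00 X129.995 Y44.690
M3 S524
G1 X145.188 Y71.798 F1934
G1 X175.664 Y65.726
G1 X179.307 Y34.866
G1 X151.082 Y21.865
G1 X129.995 Y44.690
M5
G00 X301.877 Y70.305
M3 S524
G1 X285.363 Y65.333 F1934
G1 X240.394 Y58.564
G1 X180.259 Y52.141
G1 X118.249 Y48.207
G1 X67.653 Y48.905
G1 X41.763 Y56.378
M5
G00 X0.000 Y0.000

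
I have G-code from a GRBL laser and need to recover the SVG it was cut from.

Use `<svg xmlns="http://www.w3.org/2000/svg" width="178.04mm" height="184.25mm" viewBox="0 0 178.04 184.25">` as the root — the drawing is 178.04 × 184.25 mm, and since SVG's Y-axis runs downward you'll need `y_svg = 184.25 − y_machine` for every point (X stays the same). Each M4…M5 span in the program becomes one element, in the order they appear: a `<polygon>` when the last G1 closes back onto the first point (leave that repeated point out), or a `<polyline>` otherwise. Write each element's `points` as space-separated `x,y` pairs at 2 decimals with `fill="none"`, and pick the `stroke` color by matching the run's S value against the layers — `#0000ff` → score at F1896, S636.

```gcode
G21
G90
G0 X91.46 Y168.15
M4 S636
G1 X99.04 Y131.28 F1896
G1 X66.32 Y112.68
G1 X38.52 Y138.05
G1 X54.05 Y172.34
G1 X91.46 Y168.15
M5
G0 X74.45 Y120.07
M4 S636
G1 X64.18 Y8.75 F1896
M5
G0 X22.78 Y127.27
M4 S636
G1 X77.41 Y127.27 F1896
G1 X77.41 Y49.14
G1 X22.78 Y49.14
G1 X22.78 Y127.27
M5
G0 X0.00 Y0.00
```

Each laser-on run becomes one SVG element. Flip Y back into SVG space with y_svg = 184.25 − y_machine. Every run uses S636, so all elements get stroke `#0000ff` (score).

Run 1: The run returns to its start, so emit a `<polygon>` with points (Y-flipped): 91.46,16.10 99.04,52.97 66.32,71.57 38.52,46.20 54.05,11.91.

Run 2: The run is open, so emit a `<polyline>` with points (Y-flipped): 74.45,64.18 64.18,175.50.

Run 3: The run returns to its start, so emit a `<polygon>` with points (Y-flipped): 22.78,56.98 77.41,56.98 77.41,135.11 22.78,135.11.

<svg xmlns="http://www.w3.org/2000/svg" width="178.04mm" height="184.25mm" viewBox="0 0 178.04 184.25">
  <polygon points="91.46,16.10 99.04,52.97 66.32,71.57 38.52,46.20 54.05,11.91" fill="none" stroke="#0000ff"/>
  <polyline points="74.45,64.18 64.18,175.50" fill="none" stroke="#0000ff"/>
  <polygon points="22.78,56.98 77.41,56.98 77.41,135.11 22.78,135.11" fill="none" stroke="#0000ff"/>
</svg>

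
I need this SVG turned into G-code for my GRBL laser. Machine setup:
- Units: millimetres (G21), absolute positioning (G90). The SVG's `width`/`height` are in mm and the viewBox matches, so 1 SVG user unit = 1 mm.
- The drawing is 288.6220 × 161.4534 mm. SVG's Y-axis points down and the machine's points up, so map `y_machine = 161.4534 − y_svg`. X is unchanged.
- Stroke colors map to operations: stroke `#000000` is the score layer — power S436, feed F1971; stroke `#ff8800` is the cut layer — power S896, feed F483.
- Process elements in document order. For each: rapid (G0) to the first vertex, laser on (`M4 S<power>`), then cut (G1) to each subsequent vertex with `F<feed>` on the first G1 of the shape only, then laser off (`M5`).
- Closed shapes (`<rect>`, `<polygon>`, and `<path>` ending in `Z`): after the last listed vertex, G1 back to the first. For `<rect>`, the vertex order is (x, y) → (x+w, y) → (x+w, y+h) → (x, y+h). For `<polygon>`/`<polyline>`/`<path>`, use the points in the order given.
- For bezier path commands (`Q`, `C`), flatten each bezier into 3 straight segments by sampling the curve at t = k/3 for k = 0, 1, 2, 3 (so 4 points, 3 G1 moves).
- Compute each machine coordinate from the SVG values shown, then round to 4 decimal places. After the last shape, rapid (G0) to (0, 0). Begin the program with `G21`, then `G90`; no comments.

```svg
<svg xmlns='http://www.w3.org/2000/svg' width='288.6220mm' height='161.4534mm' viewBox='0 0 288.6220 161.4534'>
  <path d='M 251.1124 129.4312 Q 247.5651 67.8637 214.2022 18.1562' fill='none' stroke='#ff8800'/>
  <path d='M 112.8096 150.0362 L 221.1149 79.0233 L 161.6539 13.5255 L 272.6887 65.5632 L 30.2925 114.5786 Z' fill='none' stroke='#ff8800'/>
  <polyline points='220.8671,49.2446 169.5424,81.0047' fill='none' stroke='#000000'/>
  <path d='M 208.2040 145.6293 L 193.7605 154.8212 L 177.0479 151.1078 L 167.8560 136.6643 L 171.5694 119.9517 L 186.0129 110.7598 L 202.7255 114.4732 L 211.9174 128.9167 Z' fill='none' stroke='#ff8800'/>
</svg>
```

1 u = 1 mm; y_m = 161.4534 − y.

[1] `<path>` quadratic bezier, #ff8800→cut S896 F483: (251.1124,32.0222) → (245.4347,71.7494) → (233.1313,108.8411) → (214.2022,143.2972)

[2] `<path>` closed polygon, #ff8800→cut S896 F483: (112.8096,11.4172) → (221.1149,82.4301) → (161.6539,147.9279) → (272.6887,95.8902) → (30.2925,46.8748) → (112.8096,11.4172) (closed)

[3] `<polyline>` line segment, #000000→score S436 F1971: (220.8671,112.2088) → (169.5424,80.4487)

[4] `<path>` regular polygon, #ff8800→cut S896 F483: (208.2040,15.8241) → (193.7605,6.6322) → (177.0479,10.3456) → (167.8560,24.7891) → (171.5694,41.5017) → (186.0129,50.6936) → (202.7255,46.9802) → (211.9174,32.5367) → (208.2040,15.8241) (closed)

G21
G90
G0 X251.1124 Y32.0222
M4 S896
G1 X245.4347 Y71.7494 F483
G1 X233.1313 Y108.8411
G1 X214.2022 Y143.2972
M5
G0 X112.8096 Y11.4172
M4 S896
G1 X221.1149 Y82.4301 F483
G1 X161.6539 Y147.9279
G1 X272.6887 Y95.8902
G1 X30.2925 Y46.8748
G1 X112.8096 Y11.4172
M5
G0 X220.8671 Y112.2088
M4 S436
G1 X169.5424 Y80.4487 F1971
M5
G0 X208.2040 Y15.8241
M4 S896
G1 X193.7605 Y6.6322 F483
G1 X177.0479 Y10.3456
G1 X167.8560 Y24.7891
G1 X171.5694 Y41.5017
G1 X186.0129 Y50.6936
G1 X202.7255 Y46.9802
G1 X211.9174 Y32.5367
G1 X208.2040 Y15.8241
M5
G0 X0.0000 Y0.0000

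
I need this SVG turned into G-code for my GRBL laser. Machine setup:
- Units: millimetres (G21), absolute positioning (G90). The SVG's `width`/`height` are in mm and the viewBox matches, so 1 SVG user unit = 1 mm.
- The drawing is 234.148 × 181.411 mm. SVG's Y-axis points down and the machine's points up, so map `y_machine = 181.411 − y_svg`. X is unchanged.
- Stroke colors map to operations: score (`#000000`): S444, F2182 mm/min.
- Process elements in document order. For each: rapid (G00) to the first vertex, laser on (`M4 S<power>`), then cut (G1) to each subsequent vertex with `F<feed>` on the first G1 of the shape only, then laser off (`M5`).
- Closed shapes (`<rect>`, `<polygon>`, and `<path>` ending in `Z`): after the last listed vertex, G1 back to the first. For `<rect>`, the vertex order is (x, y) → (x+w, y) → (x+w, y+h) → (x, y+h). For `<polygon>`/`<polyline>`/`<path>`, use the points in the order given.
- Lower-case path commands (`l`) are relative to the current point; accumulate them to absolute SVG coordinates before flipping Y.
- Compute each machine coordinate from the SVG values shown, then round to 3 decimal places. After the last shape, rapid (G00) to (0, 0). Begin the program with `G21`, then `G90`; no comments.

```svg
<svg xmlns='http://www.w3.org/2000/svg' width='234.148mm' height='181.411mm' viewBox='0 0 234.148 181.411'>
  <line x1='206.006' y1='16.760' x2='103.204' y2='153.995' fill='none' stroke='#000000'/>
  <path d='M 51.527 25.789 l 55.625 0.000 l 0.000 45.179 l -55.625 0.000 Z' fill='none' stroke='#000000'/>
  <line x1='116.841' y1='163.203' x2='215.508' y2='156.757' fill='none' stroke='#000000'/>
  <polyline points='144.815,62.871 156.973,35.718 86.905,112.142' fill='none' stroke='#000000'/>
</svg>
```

G21
G90
G00 X206.006 Y164.651
M4 S444
G1 X103.204 Y27.416 F2182
M5
G00 X51.527 Y155.622
M4 S444
G1 X107.152 Y155.622 F2182
G1 X107.152 Y110.443
G1 X51.527 Y110.443
G1 X51.527 Y155.622
M5
G00 X116.841 Y18.208
M4 S444
G1 X215.508 Y24.654 F2182
M5
G00 X144.815 Y118.540
M4 S444
G1 X156.973 Y145.693 F2182
G1 X86.905 Y69.269
M5
G00 X0.000 Y0.000

Since the viewBox matches the mm dimensions, user units are millimetres directly. The only transform is the Y-flip y_m = 181.411 − y_svg.

Shape 1 is a line segment drawn with `<line>`. Its stroke #000000 means score at S444, F2182. After flipping Y the toolpath is (206.006,164.651) → (103.204,27.416).

Shape 2 is a rectangle drawn with `<path>`. Its stroke #000000 means score at S444, F2182. After flipping Y the toolpath is (51.527,155.622) → (107.152,155.622) → (107.152,110.443) → (51.527,110.443) → (51.527,155.622), returning to the start.

Shape 3 is a line segment drawn with `<line>`. Its stroke #000000 means score at S444, F2182. After flipping Y the toolpath is (116.841,18.208) → (215.508,24.654).

Shape 4 is a open polyline drawn with `<polyline>`. Its stroke #000000 means score at S444, F2182. After flipping Y the toolpath is (144.815,118.540) → (156.973,145.693) → (86.905,69.269).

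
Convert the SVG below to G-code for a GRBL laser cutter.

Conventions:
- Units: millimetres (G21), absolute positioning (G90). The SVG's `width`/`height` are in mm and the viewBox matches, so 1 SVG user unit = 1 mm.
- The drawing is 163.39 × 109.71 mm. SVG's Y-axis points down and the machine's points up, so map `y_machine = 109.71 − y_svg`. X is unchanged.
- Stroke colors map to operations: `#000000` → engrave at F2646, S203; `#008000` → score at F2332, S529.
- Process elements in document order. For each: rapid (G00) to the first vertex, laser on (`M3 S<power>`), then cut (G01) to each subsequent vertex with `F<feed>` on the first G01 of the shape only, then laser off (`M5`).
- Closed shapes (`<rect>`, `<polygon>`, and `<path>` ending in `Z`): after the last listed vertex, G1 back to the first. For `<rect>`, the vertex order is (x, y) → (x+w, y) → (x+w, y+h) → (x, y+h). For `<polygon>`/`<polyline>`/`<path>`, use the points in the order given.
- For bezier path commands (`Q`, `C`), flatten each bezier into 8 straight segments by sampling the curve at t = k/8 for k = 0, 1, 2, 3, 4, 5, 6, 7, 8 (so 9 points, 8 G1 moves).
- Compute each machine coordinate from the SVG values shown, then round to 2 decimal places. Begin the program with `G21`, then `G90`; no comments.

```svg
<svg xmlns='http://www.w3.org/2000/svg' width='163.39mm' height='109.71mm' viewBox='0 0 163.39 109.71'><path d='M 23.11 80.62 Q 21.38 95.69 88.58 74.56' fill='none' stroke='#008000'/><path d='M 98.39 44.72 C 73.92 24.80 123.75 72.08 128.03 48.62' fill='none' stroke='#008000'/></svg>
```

G21
G90
G00 X23.11 Y29.09
M3 S529
G01 X23.75 Y25.89 F2332
G01 X26.55 Y23.82
G01 X31.51 Y22.88
G01 X38.61 Y23.07
G01 X47.87 Y24.39
G01 X59.29 Y26.85
G01 X72.86 Y30.43
G01 X88.58 Y35.15
M5
G00 X98.39 Y64.99
M3 S529
G01 X92.46 Y69.58 F2332
G01 X92.10 Y69.49
G01 X95.89 Y66.32
G01 X102.43 Y61.71
G01 X110.32 Y57.27
G01 X118.15 Y54.60
G01 X124.52 Y55.34
G01 X128.03 Y61.09
M5

1 u = 1 mm; y_m = 109.71 − y.

[1] `<path>` quadratic bezier, #008000→score S529 F2332: (23.11,29.09) → (23.75,25.89) → (26.55,23.82) → (31.51,22.88) → (38.61,23.07) → (47.87,24.39) → (59.29,26.85) → (72.86,30.43) → (88.58,35.15)

[2] `<path>` cubic bezier, #008000→score S529 F2332: (98.39,64.99) → (92.46,69.58) → (92.10,69.49) → (95.89,66.32) → (102.43,61.71) → (110.32,57.27) → (118.15,54.60) → (124.52,55.34) → (128.03,61.09)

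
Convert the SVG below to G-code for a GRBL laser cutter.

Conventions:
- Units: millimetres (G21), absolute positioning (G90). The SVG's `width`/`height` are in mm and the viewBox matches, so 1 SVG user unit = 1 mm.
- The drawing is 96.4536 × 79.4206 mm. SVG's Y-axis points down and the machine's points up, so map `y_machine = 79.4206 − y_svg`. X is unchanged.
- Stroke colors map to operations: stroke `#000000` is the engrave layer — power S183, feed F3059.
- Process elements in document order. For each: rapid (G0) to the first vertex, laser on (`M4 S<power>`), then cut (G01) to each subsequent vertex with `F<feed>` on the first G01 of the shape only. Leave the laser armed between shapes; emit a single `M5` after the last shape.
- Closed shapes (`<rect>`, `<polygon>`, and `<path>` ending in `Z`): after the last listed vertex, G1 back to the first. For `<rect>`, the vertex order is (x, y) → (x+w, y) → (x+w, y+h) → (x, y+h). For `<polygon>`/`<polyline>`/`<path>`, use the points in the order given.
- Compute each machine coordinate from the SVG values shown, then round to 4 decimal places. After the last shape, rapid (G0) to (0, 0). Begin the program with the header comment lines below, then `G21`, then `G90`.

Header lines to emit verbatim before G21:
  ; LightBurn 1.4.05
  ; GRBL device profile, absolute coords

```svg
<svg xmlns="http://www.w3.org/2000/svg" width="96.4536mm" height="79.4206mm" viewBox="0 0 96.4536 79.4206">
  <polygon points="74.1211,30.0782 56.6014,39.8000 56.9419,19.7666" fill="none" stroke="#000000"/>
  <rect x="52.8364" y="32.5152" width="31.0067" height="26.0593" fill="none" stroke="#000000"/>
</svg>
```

; LightBurn 1.4.05
; GRBL device profile, absolute coords
G21
G90
G0 X74.1211 Y49.3424
M4 S183
G01 X56.6014 Y39.6206 F3059
G01 X56.9419 Y59.6540
G01 X74.1211 Y49.3424
G0 X52.8364 Y46.9054
M4 S183
G01 X83.8431 Y46.9054 F3059
G01 X83.8431 Y20.8461
G01 X52.8364 Y20.8461
G01 X52.8364 Y46.9054
M5
G0 X0.0000 Y0.0000

viewBox `0 0 96.4536 79.4206` with mm width/height → 1 unit = 1 mm. Flip: y_m = 79.4206 − y_svg.

**Shape 1** — `<polygon>` regular polygon, stroke `#000000` → engrave (S183, F3059). Machine vertices: (74.1211,49.3424) → (56.6014,39.6206) → (56.9419,59.6540) → (74.1211,49.3424). Closed: final G1 returns to the first vertex.

**Shape 2** — `<rect>` rectangle, stroke `#000000` → engrave (S183, F3059). Machine vertices: (52.8364,46.9054) → (83.8431,46.9054) → (83.8431,20.8461) → (52.8364,20.8461) → (52.8364,46.9054). Closed: final G1 returns to the first vertex.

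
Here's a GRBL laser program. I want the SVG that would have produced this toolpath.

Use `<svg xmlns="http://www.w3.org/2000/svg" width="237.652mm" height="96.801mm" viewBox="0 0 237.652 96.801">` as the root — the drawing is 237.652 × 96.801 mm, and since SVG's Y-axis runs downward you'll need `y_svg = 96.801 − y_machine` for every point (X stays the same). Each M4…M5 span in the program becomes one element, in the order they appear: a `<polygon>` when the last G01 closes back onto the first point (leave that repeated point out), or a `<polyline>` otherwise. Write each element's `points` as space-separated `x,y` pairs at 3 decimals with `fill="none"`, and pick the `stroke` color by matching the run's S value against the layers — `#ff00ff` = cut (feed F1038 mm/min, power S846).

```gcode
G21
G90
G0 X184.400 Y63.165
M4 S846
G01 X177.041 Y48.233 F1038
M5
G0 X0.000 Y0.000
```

<svg xmlns="http://www.w3.org/2000/svg" width="237.652mm" height="96.801mm" viewBox="0 0 237.652 96.801">
  <polyline points="184.400,33.636 177.041,48.568" fill="none" stroke="#ff00ff"/>
</svg>

Machine Y-up, SVG Y-down with viewBox height 96.801, so y_svg = 96.801 − y_machine; X carries over. Every run uses S846, so all elements get stroke `#ff00ff` (cut).

Run 1: The run is open, so emit a `<polyline>` with points (Y-flipped): 184.400,33.636 177.041,48.568.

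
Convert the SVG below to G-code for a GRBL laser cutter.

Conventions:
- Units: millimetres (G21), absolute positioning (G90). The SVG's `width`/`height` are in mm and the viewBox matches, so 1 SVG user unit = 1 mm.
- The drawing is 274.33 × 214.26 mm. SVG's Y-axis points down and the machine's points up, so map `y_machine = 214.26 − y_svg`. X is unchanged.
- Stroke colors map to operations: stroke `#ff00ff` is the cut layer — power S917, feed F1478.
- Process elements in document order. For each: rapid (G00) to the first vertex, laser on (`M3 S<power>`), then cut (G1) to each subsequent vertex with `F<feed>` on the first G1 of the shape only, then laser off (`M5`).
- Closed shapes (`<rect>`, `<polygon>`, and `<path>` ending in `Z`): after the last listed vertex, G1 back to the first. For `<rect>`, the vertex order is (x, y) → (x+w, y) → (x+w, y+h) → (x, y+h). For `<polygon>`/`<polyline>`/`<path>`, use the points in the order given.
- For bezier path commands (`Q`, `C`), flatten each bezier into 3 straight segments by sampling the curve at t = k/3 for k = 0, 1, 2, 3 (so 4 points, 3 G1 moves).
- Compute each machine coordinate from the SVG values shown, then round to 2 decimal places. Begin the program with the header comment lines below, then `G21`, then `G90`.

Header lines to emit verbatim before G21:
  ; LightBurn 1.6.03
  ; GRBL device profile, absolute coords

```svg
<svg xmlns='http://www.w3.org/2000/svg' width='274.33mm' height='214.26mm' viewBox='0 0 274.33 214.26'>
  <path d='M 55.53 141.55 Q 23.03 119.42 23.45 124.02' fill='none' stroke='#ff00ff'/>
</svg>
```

1 u = 1 mm; y_m = 214.26 − y.

[1] `<path>` quadratic bezier, #ff00ff→cut S917 F1478: (55.53,72.71) → (37.52,84.49) → (26.83,90.34) → (23.45,90.24)

; LightBurn 1.6.03
; GRBL device profile, absolute coords
G21
G90
G00 X55.53 Y72.71
M3 S917
G1 X37.52 Y84.49 F1478
G1 X26.83 Y90.34
G1 X23.45 Y90.24
M5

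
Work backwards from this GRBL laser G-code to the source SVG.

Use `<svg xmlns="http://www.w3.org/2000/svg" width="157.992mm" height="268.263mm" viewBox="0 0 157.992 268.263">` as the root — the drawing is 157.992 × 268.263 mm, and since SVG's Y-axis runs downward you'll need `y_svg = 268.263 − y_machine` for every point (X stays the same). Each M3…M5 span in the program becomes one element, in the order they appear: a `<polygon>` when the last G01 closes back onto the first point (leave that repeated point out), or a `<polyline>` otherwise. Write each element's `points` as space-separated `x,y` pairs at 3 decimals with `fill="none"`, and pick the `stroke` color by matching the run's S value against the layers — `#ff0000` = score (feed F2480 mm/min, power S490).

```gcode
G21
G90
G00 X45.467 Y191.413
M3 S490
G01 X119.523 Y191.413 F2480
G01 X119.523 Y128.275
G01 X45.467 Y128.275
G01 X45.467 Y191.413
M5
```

y_svg = 268.263 − y_m. Every run uses S490, so all elements get stroke `#ff0000` (score).

[1] closed run; points: 45.467,76.850 119.523,76.850 119.523,139.988 45.467,139.988

<svg xmlns="http://www.w3.org/2000/svg" width="157.992mm" height="268.263mm" viewBox="0 0 157.992 268.263">
  <polygon points="45.467,76.850 119.523,76.850 119.523,139.988 45.467,139.988" fill="none" stroke="#ff0000"/>
</svg>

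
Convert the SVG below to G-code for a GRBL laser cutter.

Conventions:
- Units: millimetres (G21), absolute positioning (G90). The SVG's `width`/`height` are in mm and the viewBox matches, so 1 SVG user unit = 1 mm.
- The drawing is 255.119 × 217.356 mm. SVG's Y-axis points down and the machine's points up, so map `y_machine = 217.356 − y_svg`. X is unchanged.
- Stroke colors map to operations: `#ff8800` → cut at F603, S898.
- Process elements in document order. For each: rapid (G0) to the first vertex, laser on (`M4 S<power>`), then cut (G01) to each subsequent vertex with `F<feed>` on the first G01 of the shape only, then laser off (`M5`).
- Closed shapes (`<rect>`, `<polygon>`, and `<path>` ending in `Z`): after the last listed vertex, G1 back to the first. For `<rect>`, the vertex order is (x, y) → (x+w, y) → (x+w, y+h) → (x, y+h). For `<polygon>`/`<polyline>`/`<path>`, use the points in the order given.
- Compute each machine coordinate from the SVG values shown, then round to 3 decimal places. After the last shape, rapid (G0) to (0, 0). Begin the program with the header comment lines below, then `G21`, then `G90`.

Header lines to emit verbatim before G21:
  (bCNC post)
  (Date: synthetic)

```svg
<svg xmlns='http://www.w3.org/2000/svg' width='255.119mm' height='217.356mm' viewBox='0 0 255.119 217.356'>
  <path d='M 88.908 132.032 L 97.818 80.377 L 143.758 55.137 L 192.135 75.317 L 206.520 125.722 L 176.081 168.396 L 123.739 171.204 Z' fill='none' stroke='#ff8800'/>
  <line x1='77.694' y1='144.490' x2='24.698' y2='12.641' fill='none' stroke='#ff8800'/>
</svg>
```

viewBox `0 0 255.119 217.356` with mm width/height → 1 unit = 1 mm. Flip: y_m = 217.356 − y_svg.

**Shape 1** — `<path>` regular polygon, stroke `#ff8800` → cut (S898, F603). Machine vertices: (88.908,85.324) → (97.818,136.979) → (143.758,162.219) → (192.135,142.039) → (206.520,91.634) → (176.081,48.960) → (123.739,46.152) → (88.908,85.324). Closed: final G1 returns to the first vertex.

**Shape 2** — `<line>` line segment, stroke `#ff8800` → cut (S898, F603). Machine vertices: (77.694,72.866) → (24.698,204.715). Open path.

(bCNC post)
(Date: synthetic)
G21
G90
G0 X88.908 Y85.324
M4 S898
G01 X97.818 Y136.979 F603
G01 X143.758 Y162.219
G01 X192.135 Y142.039
G01 X206.520 Y91.634
G01 X176.081 Y48.960
G01 X123.739 Y46.152
G01 X88.908 Y85.324
M5
G0 X77.694 Y72.866
M4 S898
G01 X24.698 Y204.715 F603
M5
G0 X0.000 Y0.000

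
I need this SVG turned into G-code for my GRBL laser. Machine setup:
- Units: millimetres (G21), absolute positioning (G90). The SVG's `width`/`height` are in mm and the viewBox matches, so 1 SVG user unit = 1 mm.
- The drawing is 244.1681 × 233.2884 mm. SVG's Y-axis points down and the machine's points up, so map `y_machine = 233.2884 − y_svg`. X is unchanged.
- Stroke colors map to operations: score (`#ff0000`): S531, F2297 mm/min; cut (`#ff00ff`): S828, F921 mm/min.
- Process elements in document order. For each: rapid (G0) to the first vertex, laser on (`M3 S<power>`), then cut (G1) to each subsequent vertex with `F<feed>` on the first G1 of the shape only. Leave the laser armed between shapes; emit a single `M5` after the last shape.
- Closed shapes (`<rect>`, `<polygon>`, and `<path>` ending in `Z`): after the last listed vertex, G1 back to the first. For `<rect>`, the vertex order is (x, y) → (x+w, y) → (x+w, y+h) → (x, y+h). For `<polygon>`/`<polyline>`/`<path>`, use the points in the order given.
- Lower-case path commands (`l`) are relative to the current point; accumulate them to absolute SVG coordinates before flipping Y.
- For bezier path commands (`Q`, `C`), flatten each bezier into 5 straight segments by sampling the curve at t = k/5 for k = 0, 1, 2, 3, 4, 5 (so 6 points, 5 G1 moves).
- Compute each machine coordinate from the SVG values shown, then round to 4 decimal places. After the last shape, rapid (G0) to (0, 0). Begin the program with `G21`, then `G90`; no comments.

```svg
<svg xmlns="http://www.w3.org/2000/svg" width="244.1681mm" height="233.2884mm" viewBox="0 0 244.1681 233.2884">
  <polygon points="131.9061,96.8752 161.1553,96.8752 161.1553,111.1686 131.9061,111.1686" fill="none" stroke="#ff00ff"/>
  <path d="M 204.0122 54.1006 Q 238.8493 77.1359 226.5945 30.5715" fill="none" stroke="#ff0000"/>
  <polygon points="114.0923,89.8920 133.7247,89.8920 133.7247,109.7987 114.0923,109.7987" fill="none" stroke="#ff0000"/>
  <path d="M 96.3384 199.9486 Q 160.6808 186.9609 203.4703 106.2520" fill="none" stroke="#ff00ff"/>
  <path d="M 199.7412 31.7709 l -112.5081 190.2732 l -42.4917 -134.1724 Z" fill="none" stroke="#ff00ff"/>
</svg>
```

G21
G90
G0 X131.9061 Y136.4132
M3 S828
G1 X161.1553 Y136.4132 F921
G1 X161.1553 Y122.1198
G1 X131.9061 Y122.1198
G1 X131.9061 Y136.4132
G0 X204.0122 Y179.1878
M3 S531
G1 X216.0634 Y172.7577 F2297
G1 X224.3472 Y171.8955
G1 X228.8636 Y176.6013
G1 X229.6127 Y186.8751
G1 X226.5945 Y202.7169
G0 X114.0923 Y143.3964
M3 S531
G1 X133.7247 Y143.3964 F2297
G1 X133.7247 Y123.4897
G1 X114.0923 Y123.4897
G1 X114.0923 Y143.3964
G0 X96.3384 Y33.3398
M3 S828
G1 X121.2132 Y41.2437 F921
G1 X144.3639 Y54.5654
G1 X165.7902 Y73.3047
G1 X185.4924 Y97.4617
G1 X203.4703 Y127.0364
G0 X199.7412 Y201.5175
M3 S828
G1 X87.2331 Y11.2443 F921
G1 X44.7414 Y145.4167
G1 X199.7412 Y201.5175
M5
G0 X0.0000 Y0.0000

1 u = 1 mm; y_m = 233.2884 − y.

[1] `<polygon>` rectangle, #ff00ff→cut S828 F921: (131.9061,136.4132) → (161.1553,136.4132) → (161.1553,122.1198) → (131.9061,122.1198) → (131.9061,136.4132) (closed)

[2] `<path>` quadratic bezier, #ff0000→score S531 F2297: (204.0122,179.1878) → (216.0634,172.7577) → (224.3472,171.8955) → (228.8636,176.6013) → (229.6127,186.8751) → (226.5945,202.7169)

[3] `<polygon>` rectangle, #ff0000→score S531 F2297: (114.0923,143.3964) → (133.7247,143.3964) → (133.7247,123.4897) → (114.0923,123.4897) → (114.0923,143.3964) (closed)

[4] `<path>` quadratic bezier, #ff00ff→cut S828 F921: (96.3384,33.3398) → (121.2132,41.2437) → (144.3639,54.5654) → (165.7902,73.3047) → (185.4924,97.4617) → (203.4703,127.0364)

[5] `<path>` closed polygon, #ff00ff→cut S828 F921: (199.7412,201.5175) → (87.2331,11.2443) → (44.7414,145.4167) → (199.7412,201.5175) (closed)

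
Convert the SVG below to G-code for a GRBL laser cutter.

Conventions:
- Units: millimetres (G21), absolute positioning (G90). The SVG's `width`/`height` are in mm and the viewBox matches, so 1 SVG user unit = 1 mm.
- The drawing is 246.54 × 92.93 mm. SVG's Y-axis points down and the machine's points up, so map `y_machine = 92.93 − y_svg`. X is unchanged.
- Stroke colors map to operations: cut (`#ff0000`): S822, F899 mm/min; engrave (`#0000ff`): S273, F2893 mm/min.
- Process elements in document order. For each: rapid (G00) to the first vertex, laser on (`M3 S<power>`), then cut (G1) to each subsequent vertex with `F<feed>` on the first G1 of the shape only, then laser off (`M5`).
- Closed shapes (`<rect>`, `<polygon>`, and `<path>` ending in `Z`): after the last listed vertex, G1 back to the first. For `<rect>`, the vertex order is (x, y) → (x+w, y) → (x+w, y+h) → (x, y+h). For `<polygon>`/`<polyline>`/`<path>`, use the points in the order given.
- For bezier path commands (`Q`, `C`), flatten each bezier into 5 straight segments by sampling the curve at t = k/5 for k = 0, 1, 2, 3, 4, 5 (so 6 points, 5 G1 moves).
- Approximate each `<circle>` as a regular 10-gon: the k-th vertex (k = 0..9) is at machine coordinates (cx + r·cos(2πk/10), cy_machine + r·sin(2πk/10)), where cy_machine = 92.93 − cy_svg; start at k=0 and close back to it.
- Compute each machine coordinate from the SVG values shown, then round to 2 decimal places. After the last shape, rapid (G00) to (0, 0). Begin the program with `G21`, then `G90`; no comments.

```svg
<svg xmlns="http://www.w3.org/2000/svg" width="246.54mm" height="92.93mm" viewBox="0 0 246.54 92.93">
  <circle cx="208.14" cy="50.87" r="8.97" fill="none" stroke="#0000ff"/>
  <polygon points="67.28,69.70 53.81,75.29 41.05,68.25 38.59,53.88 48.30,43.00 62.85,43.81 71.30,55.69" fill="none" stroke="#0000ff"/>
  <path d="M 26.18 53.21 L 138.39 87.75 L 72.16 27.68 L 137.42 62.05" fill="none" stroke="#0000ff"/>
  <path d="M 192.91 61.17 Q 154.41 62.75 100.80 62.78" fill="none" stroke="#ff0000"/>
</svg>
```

G21
G90
G00 X217.11 Y42.06
M3 S273
G1 X215.40 Y47.33 F2893
G1 X210.91 Y50.59
G1 X205.37 Y50.59
G1 X200.88 Y47.33
G1 X199.17 Y42.06
G1 X200.88 Y36.79
G1 X205.37 Y33.53
G1 X210.91 Y33.53
G1 X215.40 Y36.79
G1 X217.11 Y42.06
M5
G00 X67.28 Y23.23
M3 S273
G1 X53.81 Y17.64 F2893
G1 X41.05 Y24.68
G1 X38.59 Y39.05
G1 X48.30 Y49.93
G1 X62.85 Y49.12
G1 X71.30 Y37.24
G1 X67.28 Y23.23
M5
G00 X26.18 Y39.72
M3 S273
G1 X138.39 Y5.18 F2893
G1 X72.16 Y65.25
G1 X137.42 Y30.88
M5
G00 X192.91 Y31.76
M3 S822
G1 X176.91 Y31.19 F899
G1 X159.69 Y30.74
G1 X141.27 Y30.42
G1 X121.64 Y30.22
G1 X100.80 Y30.15
M5
G00 X0.00 Y0.00

viewBox `0 0 246.54 92.93` with mm width/height → 1 unit = 1 mm. Flip: y_m = 92.93 − y_svg.

**Shape 1** — `<circle>` circle, stroke `#0000ff` → engrave (S273, F2893). Machine vertices: (217.11,42.06) → (215.40,47.33) → (210.91,50.59) → (205.37,50.59) → (200.88,47.33) → (199.17,42.06) → (200.88,36.79) → (205.37,33.53) → (210.91,33.53) → (215.40,36.79) → (217.11,42.06). Closed: final G1 returns to the first vertex.

**Shape 2** — `<polygon>` regular polygon, stroke `#0000ff` → engrave (S273, F2893). Machine vertices: (67.28,23.23) → (53.81,17.64) → (41.05,24.68) → (38.59,39.05) → (48.30,49.93) → (62.85,49.12) → (71.30,37.24) → (67.28,23.23). Closed: final G1 returns to the first vertex.

**Shape 3** — `<path>` open polyline, stroke `#0000ff` → engrave (S273, F2893). Machine vertices: (26.18,39.72) → (138.39,5.18) → (72.16,65.25) → (137.42,30.88). Open path.

**Shape 4** — `<path>` quadratic bezier, stroke `#ff0000` → cut (S822, F899). Control points (SVG): P0=(192.91,61.17), P1=(154.41,62.75), P2=(100.80,62.78); sampled at t=k/5. Machine vertices: (192.91,31.76) → (176.91,31.19) → (159.69,30.74) → (141.27,30.42) → (121.64,30.22) → (100.80,30.15). Open path.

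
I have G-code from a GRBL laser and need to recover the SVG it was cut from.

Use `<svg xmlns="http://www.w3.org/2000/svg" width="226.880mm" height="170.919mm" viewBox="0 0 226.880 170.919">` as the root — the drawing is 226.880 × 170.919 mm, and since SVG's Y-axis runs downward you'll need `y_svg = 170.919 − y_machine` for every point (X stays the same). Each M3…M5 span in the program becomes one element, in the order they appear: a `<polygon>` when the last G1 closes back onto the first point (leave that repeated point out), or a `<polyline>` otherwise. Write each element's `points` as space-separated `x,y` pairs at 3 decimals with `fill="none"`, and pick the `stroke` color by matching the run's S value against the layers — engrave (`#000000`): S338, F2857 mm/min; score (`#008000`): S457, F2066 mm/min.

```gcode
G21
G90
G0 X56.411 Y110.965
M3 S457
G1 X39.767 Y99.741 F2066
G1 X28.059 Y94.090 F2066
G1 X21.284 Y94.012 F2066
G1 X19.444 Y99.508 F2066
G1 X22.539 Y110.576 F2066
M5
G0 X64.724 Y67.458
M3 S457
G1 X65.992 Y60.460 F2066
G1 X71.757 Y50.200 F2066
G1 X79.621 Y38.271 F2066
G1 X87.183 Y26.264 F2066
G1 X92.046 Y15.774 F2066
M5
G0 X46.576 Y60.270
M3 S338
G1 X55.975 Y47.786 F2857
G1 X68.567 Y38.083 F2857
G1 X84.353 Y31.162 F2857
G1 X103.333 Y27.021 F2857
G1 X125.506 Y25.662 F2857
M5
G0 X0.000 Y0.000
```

<svg xmlns="http://www.w3.org/2000/svg" width="226.880mm" height="170.919mm" viewBox="0 0 226.880 170.919">
  <polyline points="56.411,59.954 39.767,71.178 28.059,76.829 21.284,76.907 19.444,71.411 22.539,60.343" fill="none" stroke="#008000"/>
  <polyline points="64.724,103.461 65.992,110.459 71.757,120.719 79.621,132.648 87.183,144.655 92.046,155.145" fill="none" stroke="#008000"/>
  <polyline points="46.576,110.649 55.975,123.133 68.567,132.836 84.353,139.757 103.333,143.898 125.506,145.257" fill="none" stroke="#000000"/>
</svg>

Machine Y-up, SVG Y-down with viewBox height 170.919, so y_svg = 170.919 − y_machine; X carries over.

Run 1: S457 ⇒ score layer `#008000`. The run is open, so emit a `<polyline>` with points (Y-flipped): 56.411,59.954 39.767,71.178 28.059,76.829 21.284,76.907 19.444,71.411 22.539,60.343.

Run 2: S457 ⇒ score layer `#008000`. The run is open, so emit a `<polyline>` with points (Y-flipped): 64.724,103.461 65.992,110.459 71.757,120.719 79.621,132.648 87.183,144.655 92.046,155.145.

Run 3: power S338 maps to stroke `#000000` (engrave). The run is open, so emit a `<polyline>` with points (Y-flipped): 46.576,110.649 55.975,123.133 68.567,132.836 84.353,139.757 103.333,143.898 125.506,145.257.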